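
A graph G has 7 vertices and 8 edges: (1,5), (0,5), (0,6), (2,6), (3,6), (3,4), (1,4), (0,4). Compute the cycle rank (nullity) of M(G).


Cycle rank (nullity) = |E| - r(M) = |E| - (|V| - c).
|E| = 8, |V| = 7, c = 1.
Nullity = 8 - (7 - 1) = 8 - 6 = 2.

2


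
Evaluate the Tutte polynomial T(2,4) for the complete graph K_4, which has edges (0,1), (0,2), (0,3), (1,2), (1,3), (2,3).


T(K_4; x,y) = x^3 + 3x^2 + 4xy + 2x + y^3 + 3y^2 + 2y.
Substituting x=2, y=4:
= 8 + 12 + 32 + 4 + 64 + 48 + 8
= 176.

176


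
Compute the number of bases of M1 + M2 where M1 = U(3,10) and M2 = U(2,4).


Bases of a direct sum M1 + M2: |B| = |B(M1)| * |B(M2)|.
|B(U(3,10))| = C(10,3) = 120.
|B(U(2,4))| = C(4,2) = 6.
Total bases = 120 * 6 = 720.

720


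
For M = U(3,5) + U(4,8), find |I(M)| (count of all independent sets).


For a direct sum, |I(M1+M2)| = |I(M1)| * |I(M2)|.
|I(U(3,5))| = sum C(5,k) for k=0..3 = 26.
|I(U(4,8))| = sum C(8,k) for k=0..4 = 163.
Total = 26 * 163 = 4238.

4238


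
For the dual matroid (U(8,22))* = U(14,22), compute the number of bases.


The dual of U(r,n) is U(n-r, n) = U(14,22).
Bases of U(14,22) are all (14)-element subsets.
|B(M*)| = C(22,14) = 22! / (14! * 8!) = 319770.

319770


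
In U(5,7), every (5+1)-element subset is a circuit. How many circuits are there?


In U(5,7), circuits are the (6)-element subsets.
Any set of 6 elements is dependent, and removing any one element gives
an independent set of size 5, so it is a minimal dependent set.
Number of circuits = (7 choose 6) = 7.

7


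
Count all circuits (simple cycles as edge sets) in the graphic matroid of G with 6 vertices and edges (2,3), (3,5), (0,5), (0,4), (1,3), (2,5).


A circuit in a graphic matroid = edge set of a simple cycle.
G has 6 vertices and 6 edges.
Enumerating all minimal edge subsets forming cycles...
Total circuits found: 1.

1


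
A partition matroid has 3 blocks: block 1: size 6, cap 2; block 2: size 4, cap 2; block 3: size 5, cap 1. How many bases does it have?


A basis picks exactly ci elements from block i.
Number of bases = product of C(|Si|, ci).
= C(6,2) * C(4,2) * C(5,1)
= 15 * 6 * 5
= 450.

450


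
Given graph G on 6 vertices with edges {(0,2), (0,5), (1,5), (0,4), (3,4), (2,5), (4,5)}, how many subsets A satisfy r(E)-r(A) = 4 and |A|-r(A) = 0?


R(x,y) = sum over A in 2^E of x^(r(E)-r(A)) * y^(|A|-r(A)).
G has 6 vertices, 7 edges. r(E) = 5.
Enumerate all 2^7 = 128 subsets.
Count subsets with r(E)-r(A)=4 and |A|-r(A)=0: 7.

7


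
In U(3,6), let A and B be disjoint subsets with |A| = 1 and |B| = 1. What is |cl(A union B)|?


|A union B| = 1 + 1 = 2 (disjoint).
In U(3,6), cl(S) = S if |S| < 3, else cl(S) = E.
Since 2 < 3, cl(A union B) = A union B.
|cl(A union B)| = 2.

2


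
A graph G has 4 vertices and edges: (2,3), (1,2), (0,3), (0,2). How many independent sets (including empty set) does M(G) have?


An independent set in a graphic matroid is an acyclic edge subset.
G has 4 vertices and 4 edges.
Enumerate all 2^4 = 16 subsets, checking for acyclicity.
Total independent sets = 14.

14


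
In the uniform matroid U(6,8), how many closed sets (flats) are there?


Flats of U(6,8): every subset of size < 6 is a flat, plus E itself.
Count = (8 choose 0) + (8 choose 1) + (8 choose 2) + (8 choose 3) + (8 choose 4) + (8 choose 5) + 1
     = 1 + 8 + 28 + 56 + 70 + 56 + 1
     = 220.

220


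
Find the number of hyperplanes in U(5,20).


Hyperplanes of U(5,20) are flats of rank 4.
In a uniform matroid, these are exactly the (4)-element subsets.
Count = C(20,4) = (20 * 19 * 18 * 17) / (1 * 2 * 3 * 4) = 4845.

4845


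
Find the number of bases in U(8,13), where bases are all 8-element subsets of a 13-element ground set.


Bases of U(8,13) are all 8-element subsets of the 13-element ground set.
Number of bases = C(13,8).
C(13,8) = 1287.

1287


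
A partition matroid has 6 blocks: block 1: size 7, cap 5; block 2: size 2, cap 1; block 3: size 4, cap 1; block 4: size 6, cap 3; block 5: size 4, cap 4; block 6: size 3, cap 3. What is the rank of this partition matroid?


Rank of a partition matroid = sum of min(|Si|, ci) for each block.
= min(7,5) + min(2,1) + min(4,1) + min(6,3) + min(4,4) + min(3,3)
= 5 + 1 + 1 + 3 + 4 + 3
= 17.

17


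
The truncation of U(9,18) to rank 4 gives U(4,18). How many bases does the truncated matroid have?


Truncating U(9,18) to rank 4 gives U(4,18).
Bases of U(4,18) are all 4-element subsets of 18 elements.
Number of bases = (18 choose 4) = 3060.

3060


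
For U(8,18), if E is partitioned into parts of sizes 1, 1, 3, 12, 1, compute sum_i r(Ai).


r(Ai) = min(|Ai|, 8) for each part.
Sum = min(1,8) + min(1,8) + min(3,8) + min(12,8) + min(1,8)
    = 1 + 1 + 3 + 8 + 1
    = 14.

14


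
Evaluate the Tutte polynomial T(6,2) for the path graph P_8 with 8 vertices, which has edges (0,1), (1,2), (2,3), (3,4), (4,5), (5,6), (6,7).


A path on 8 vertices is a tree with 7 edges.
T(x,y) = x^(7) for any tree.
T(6,2) = 6^7 = 279936.

279936


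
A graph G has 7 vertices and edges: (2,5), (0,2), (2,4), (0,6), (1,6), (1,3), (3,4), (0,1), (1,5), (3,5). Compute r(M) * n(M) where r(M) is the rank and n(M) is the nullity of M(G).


r(M) = |V| - c = 7 - 1 = 6.
nullity = |E| - r(M) = 10 - 6 = 4.
Product = 6 * 4 = 24.

24


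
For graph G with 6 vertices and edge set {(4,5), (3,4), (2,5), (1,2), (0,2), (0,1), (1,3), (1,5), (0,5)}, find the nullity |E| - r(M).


Cycle rank (nullity) = |E| - r(M) = |E| - (|V| - c).
|E| = 9, |V| = 6, c = 1.
Nullity = 9 - (6 - 1) = 9 - 5 = 4.

4


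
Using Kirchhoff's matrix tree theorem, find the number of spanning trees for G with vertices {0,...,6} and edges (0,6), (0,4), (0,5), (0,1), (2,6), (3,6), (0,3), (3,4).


By Kirchhoff's matrix tree theorem, the number of spanning trees equals
the determinant of any cofactor of the Laplacian matrix L.
G has 7 vertices and 8 edges.
Computing the (6 x 6) cofactor determinant gives 8.

8


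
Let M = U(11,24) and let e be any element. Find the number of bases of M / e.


Contracting e from U(11,24) gives U(10,23).
Bases of U(10,23) = C(23,10) = 1144066.

1144066


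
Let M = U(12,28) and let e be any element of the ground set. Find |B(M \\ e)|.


Deleting e from U(12,28) gives U(12,27) since n > r.
Bases of U(12,27) = C(27,12) = 17383860.

17383860


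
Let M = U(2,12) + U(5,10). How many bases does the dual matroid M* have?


(M1+M2)* = M1* + M2*.
M1* = U(10,12), bases: C(12,10) = 66.
M2* = U(5,10), bases: C(10,5) = 252.
|B(M*)| = 66 * 252 = 16632.

16632


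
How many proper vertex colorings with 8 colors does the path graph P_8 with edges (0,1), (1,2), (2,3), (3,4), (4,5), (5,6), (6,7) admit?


P(P_8, k) = k * (k-1)^(7).
P(8) = 8 * 7^7 = 8 * 823543 = 6588344.

6588344


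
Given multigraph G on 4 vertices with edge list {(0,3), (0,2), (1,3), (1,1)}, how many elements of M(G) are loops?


In a graphic matroid, a loop is a self-loop edge (u,u) with rank 0.
Examining all 4 edges for self-loops...
Self-loops found: (1,1)
Number of loops = 1.

1


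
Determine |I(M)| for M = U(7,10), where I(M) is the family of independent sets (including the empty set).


Independent sets of U(7,10) are all subsets of size <= 7.
Count = C(10,0) + C(10,1) + C(10,2) + C(10,3) + C(10,4) + C(10,5) + C(10,6) + C(10,7)
     = 1 + 10 + 45 + 120 + 210 + 252 + 210 + 120
     = 968.

968


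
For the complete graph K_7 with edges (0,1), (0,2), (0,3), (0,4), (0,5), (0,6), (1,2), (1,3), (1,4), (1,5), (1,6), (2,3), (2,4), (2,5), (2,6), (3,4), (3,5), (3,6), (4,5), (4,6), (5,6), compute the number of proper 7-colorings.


P(K_7, k) = k(k-1)(k-2)...(k-6).
P(7) = (7) * (6) * (5) * (4) * (3) * (2) * (1) = 5040.

5040


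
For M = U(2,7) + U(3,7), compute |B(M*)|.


(M1+M2)* = M1* + M2*.
M1* = U(5,7), bases: C(7,5) = 21.
M2* = U(4,7), bases: C(7,4) = 35.
|B(M*)| = 21 * 35 = 735.

735


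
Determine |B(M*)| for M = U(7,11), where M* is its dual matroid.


The dual of U(r,n) is U(n-r, n) = U(4,11).
Bases of U(4,11) are all (4)-element subsets.
|B(M*)| = (11 choose 4) = 330.

330


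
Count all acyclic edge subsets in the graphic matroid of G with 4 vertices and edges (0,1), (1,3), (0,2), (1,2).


An independent set in a graphic matroid is an acyclic edge subset.
G has 4 vertices and 4 edges.
Enumerate all 2^4 = 16 subsets, checking for acyclicity.
Total independent sets = 14.

14


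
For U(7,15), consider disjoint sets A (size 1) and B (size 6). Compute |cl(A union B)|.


|A union B| = 1 + 6 = 7 (disjoint).
In U(7,15), cl(S) = S if |S| < 7, else cl(S) = E.
Since 7 >= 7, cl(A union B) = E.
|cl(A union B)| = 15.

15


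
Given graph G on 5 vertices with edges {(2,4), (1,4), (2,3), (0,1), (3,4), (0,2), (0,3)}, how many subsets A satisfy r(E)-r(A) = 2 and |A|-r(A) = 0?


R(x,y) = sum over A in 2^E of x^(r(E)-r(A)) * y^(|A|-r(A)).
G has 5 vertices, 7 edges. r(E) = 4.
Enumerate all 2^7 = 128 subsets.
Count subsets with r(E)-r(A)=2 and |A|-r(A)=0: 21.

21


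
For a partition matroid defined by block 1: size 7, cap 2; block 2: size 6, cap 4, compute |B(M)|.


A basis picks exactly ci elements from block i.
Number of bases = product of C(|Si|, ci).
= C(7,2) * C(6,4)
= 21 * 15
= 315.

315


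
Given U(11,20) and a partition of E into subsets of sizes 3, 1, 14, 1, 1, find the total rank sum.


r(Ai) = min(|Ai|, 11) for each part.
Sum = min(3,11) + min(1,11) + min(14,11) + min(1,11) + min(1,11)
    = 3 + 1 + 11 + 1 + 1
    = 17.

17


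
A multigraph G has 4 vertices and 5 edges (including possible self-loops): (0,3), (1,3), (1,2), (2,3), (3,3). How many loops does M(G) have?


In a graphic matroid, a loop is a self-loop edge (u,u) with rank 0.
Examining all 5 edges for self-loops...
Self-loops found: (3,3)
Number of loops = 1.

1


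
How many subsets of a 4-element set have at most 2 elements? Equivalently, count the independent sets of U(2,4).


Independent sets of U(2,4) are all subsets of size <= 2.
Count = (4 choose 0) + (4 choose 1) + (4 choose 2)
     = 1 + 4 + 6
     = 11.

11


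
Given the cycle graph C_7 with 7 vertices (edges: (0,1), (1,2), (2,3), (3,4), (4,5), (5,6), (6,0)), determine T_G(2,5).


T(C_7; x,y) = x + x^2 + ... + x^(6) + y.
T(2,5) = 2^1 + 2^2 + 2^3 + 2^4 + 2^5 + 2^6 + 5
= 2 + 4 + 8 + 16 + 32 + 64 + 5
= 131.

131


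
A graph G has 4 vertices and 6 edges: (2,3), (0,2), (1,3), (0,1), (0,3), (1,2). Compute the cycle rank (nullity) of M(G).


Cycle rank (nullity) = |E| - r(M) = |E| - (|V| - c).
|E| = 6, |V| = 4, c = 1.
Nullity = 6 - (4 - 1) = 6 - 3 = 3.

3


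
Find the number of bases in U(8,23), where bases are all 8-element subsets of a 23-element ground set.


Bases of U(8,23) are all 8-element subsets of the 23-element ground set.
Number of bases = C(23,8).
C(23,8) = 23! / (8! * 15!) = 490314.

490314


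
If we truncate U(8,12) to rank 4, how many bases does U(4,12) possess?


Truncating U(8,12) to rank 4 gives U(4,12).
Bases of U(4,12) are all 4-element subsets of 12 elements.
Number of bases = C(12,4) = 12! / (4! * 8!) = 495.

495


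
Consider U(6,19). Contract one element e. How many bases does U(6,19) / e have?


Contracting e from U(6,19) gives U(5,18).
Bases of U(5,18) = (18 choose 5) = 8568.

8568


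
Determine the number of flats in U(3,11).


Flats of U(3,11): every subset of size < 3 is a flat, plus E itself.
Count = C(11,0) + C(11,1) + C(11,2) + 1
     = 1 + 11 + 55 + 1
     = 68.

68


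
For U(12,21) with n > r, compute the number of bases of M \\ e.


Deleting e from U(12,21) gives U(12,20) since n > r.
Bases of U(12,20) = (20 choose 12) = 125970.

125970


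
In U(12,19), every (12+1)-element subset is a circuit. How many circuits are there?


In U(12,19), circuits are the (13)-element subsets.
Any set of 13 elements is dependent, and removing any one element gives
an independent set of size 12, so it is a minimal dependent set.
Number of circuits = C(19,13) = 19! / (13! * 6!) = 27132.

27132


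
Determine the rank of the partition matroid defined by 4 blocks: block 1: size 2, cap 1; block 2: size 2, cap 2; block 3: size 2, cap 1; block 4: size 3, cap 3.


Rank of a partition matroid = sum of min(|Si|, ci) for each block.
= min(2,1) + min(2,2) + min(2,1) + min(3,3)
= 1 + 2 + 1 + 3
= 7.

7


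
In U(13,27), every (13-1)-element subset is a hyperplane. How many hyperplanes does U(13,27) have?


Hyperplanes of U(13,27) are flats of rank 12.
In a uniform matroid, these are exactly the (12)-element subsets.
Count = C(27,12) = 17383860.

17383860


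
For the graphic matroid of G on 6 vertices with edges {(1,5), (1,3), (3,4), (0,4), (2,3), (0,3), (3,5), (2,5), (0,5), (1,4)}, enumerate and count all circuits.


A circuit in a graphic matroid = edge set of a simple cycle.
G has 6 vertices and 10 edges.
Enumerating all minimal edge subsets forming cycles...
Total circuits found: 20.

20


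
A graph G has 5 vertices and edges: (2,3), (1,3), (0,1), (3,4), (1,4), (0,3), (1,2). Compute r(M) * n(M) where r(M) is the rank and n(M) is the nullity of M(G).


r(M) = |V| - c = 5 - 1 = 4.
nullity = |E| - r(M) = 7 - 4 = 3.
Product = 4 * 3 = 12.

12


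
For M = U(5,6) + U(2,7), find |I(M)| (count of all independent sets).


For a direct sum, |I(M1+M2)| = |I(M1)| * |I(M2)|.
|I(U(5,6))| = sum C(6,k) for k=0..5 = 63.
|I(U(2,7))| = sum C(7,k) for k=0..2 = 29.
Total = 63 * 29 = 1827.

1827


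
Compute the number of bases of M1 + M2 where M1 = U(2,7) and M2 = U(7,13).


Bases of a direct sum M1 + M2: |B| = |B(M1)| * |B(M2)|.
|B(U(2,7))| = C(7,2) = 21.
|B(U(7,13))| = C(13,7) = 1716.
Total bases = 21 * 1716 = 36036.

36036


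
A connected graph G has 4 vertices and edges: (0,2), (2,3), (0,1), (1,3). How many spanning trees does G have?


By Kirchhoff's matrix tree theorem, the number of spanning trees equals
the determinant of any cofactor of the Laplacian matrix L.
G has 4 vertices and 4 edges.
Computing the (3 x 3) cofactor determinant gives 4.

4


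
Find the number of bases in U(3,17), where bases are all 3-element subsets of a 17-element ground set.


Bases of U(3,17) are all 3-element subsets of the 17-element ground set.
Number of bases = C(17,3).
C(17,3) = 17! / (3! * 14!) = 680.

680


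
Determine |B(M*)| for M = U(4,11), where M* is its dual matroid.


The dual of U(r,n) is U(n-r, n) = U(7,11).
Bases of U(7,11) are all (7)-element subsets.
|B(M*)| = C(11,7) = 330.

330


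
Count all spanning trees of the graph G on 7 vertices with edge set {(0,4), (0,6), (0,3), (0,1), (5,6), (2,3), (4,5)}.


By Kirchhoff's matrix tree theorem, the number of spanning trees equals
the determinant of any cofactor of the Laplacian matrix L.
G has 7 vertices and 7 edges.
Computing the (6 x 6) cofactor determinant gives 4.

4


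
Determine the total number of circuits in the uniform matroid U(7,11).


In U(7,11), circuits are the (8)-element subsets.
Any set of 8 elements is dependent, and removing any one element gives
an independent set of size 7, so it is a minimal dependent set.
Number of circuits = C(11,8) = 165.

165


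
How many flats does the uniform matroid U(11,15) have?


Flats of U(11,15): every subset of size < 11 is a flat, plus E itself.
Count = C(15,0) + C(15,1) + C(15,2) + C(15,3) + C(15,4) + C(15,5) + C(15,6) + C(15,7) + C(15,8) + C(15,9) + C(15,10) + 1
     = 1 + 15 + 105 + 455 + 1365 + 3003 + 5005 + 6435 + 6435 + 5005 + 3003 + 1
     = 30828.

30828


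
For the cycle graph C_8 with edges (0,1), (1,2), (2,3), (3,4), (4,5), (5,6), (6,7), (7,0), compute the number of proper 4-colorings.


P(C_8, k) = (k-1)^8 + (-1)^8*(k-1).
P(4) = (3)^8 + 3
= 6561 + 3 = 6564.

6564


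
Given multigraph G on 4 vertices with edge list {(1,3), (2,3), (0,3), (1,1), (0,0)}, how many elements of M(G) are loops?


In a graphic matroid, a loop is a self-loop edge (u,u) with rank 0.
Examining all 5 edges for self-loops...
Self-loops found: (1,1), (0,0)
Number of loops = 2.

2


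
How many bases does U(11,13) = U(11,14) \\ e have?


Deleting e from U(11,14) gives U(11,13) since n > r.
Bases of U(11,13) = C(13,11) = 13! / (11! * 2!) = 78.

78


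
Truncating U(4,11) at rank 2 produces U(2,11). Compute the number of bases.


Truncating U(4,11) to rank 2 gives U(2,11).
Bases of U(2,11) are all 2-element subsets of 11 elements.
Number of bases = C(11,2) = (11 * 10) / (1 * 2) = 55.

55


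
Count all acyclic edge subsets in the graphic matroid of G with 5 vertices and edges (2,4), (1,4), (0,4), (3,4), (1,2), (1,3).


An independent set in a graphic matroid is an acyclic edge subset.
G has 5 vertices and 6 edges.
Enumerate all 2^6 = 64 subsets, checking for acyclicity.
Total independent sets = 48.

48


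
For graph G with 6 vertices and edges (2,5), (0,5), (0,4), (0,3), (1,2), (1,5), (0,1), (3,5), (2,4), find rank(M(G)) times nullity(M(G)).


r(M) = |V| - c = 6 - 1 = 5.
nullity = |E| - r(M) = 9 - 5 = 4.
Product = 5 * 4 = 20.

20


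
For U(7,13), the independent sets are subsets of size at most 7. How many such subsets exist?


Independent sets of U(7,13) are all subsets of size <= 7.
Count = C(13,0) + C(13,1) + C(13,2) + C(13,3) + C(13,4) + C(13,5) + C(13,6) + C(13,7)
     = 1 + 13 + 78 + 286 + 715 + 1287 + 1716 + 1716
     = 5812.

5812


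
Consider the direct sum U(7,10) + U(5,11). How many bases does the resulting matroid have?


Bases of a direct sum M1 + M2: |B| = |B(M1)| * |B(M2)|.
|B(U(7,10))| = C(10,7) = 120.
|B(U(5,11))| = C(11,5) = 462.
Total bases = 120 * 462 = 55440.

55440


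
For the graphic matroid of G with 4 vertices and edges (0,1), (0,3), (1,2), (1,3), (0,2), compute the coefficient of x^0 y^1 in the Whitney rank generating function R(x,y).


R(x,y) = sum over A in 2^E of x^(r(E)-r(A)) * y^(|A|-r(A)).
G has 4 vertices, 5 edges. r(E) = 3.
Enumerate all 2^5 = 32 subsets.
Count subsets with r(E)-r(A)=0 and |A|-r(A)=1: 5.

5


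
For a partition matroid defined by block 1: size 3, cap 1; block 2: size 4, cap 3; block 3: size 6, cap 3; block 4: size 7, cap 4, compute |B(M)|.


A basis picks exactly ci elements from block i.
Number of bases = product of C(|Si|, ci).
= C(3,1) * C(4,3) * C(6,3) * C(7,4)
= 3 * 4 * 20 * 35
= 8400.

8400


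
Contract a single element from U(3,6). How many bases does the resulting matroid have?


Contracting e from U(3,6) gives U(2,5).
Bases of U(2,5) = (5 choose 2) = 10.

10


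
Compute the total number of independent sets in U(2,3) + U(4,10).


For a direct sum, |I(M1+M2)| = |I(M1)| * |I(M2)|.
|I(U(2,3))| = sum C(3,k) for k=0..2 = 7.
|I(U(4,10))| = sum C(10,k) for k=0..4 = 386.
Total = 7 * 386 = 2702.

2702


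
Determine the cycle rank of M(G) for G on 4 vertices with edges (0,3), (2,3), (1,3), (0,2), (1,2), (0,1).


Cycle rank (nullity) = |E| - r(M) = |E| - (|V| - c).
|E| = 6, |V| = 4, c = 1.
Nullity = 6 - (4 - 1) = 6 - 3 = 3.

3


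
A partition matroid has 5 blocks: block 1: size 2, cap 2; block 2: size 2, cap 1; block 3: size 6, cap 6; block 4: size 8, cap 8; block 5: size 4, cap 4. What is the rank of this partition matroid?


Rank of a partition matroid = sum of min(|Si|, ci) for each block.
= min(2,2) + min(2,1) + min(6,6) + min(8,8) + min(4,4)
= 2 + 1 + 6 + 8 + 4
= 21.

21


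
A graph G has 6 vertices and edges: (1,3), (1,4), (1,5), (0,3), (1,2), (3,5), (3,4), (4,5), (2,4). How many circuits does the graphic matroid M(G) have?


A circuit in a graphic matroid = edge set of a simple cycle.
G has 6 vertices and 9 edges.
Enumerating all minimal edge subsets forming cycles...
Total circuits found: 12.

12


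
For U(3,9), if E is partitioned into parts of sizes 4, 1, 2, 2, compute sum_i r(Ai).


r(Ai) = min(|Ai|, 3) for each part.
Sum = min(4,3) + min(1,3) + min(2,3) + min(2,3)
    = 3 + 1 + 2 + 2
    = 8.

8


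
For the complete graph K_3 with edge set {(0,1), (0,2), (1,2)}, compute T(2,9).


T(K_3; x,y) = x^2 + x + y.
T(2,9) = 4 + 2 + 9 = 15.

15


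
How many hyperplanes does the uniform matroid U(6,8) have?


Hyperplanes of U(6,8) are flats of rank 5.
In a uniform matroid, these are exactly the (5)-element subsets.
Count = C(8,5) = 56.

56


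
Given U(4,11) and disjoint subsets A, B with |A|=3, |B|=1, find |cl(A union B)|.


|A union B| = 3 + 1 = 4 (disjoint).
In U(4,11), cl(S) = S if |S| < 4, else cl(S) = E.
Since 4 >= 4, cl(A union B) = E.
|cl(A union B)| = 11.

11


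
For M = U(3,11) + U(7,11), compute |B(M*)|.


(M1+M2)* = M1* + M2*.
M1* = U(8,11), bases: C(11,8) = 165.
M2* = U(4,11), bases: C(11,4) = 330.
|B(M*)| = 165 * 330 = 54450.

54450


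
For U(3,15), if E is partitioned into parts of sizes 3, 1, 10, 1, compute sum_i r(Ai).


r(Ai) = min(|Ai|, 3) for each part.
Sum = min(3,3) + min(1,3) + min(10,3) + min(1,3)
    = 3 + 1 + 3 + 1
    = 8.

8


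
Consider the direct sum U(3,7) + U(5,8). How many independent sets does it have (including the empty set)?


For a direct sum, |I(M1+M2)| = |I(M1)| * |I(M2)|.
|I(U(3,7))| = sum C(7,k) for k=0..3 = 64.
|I(U(5,8))| = sum C(8,k) for k=0..5 = 219.
Total = 64 * 219 = 14016.

14016


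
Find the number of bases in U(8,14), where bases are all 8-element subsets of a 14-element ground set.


Bases of U(8,14) are all 8-element subsets of the 14-element ground set.
Number of bases = C(14,8).
C(14,8) = 3003.

3003


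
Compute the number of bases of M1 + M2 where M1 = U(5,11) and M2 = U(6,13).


Bases of a direct sum M1 + M2: |B| = |B(M1)| * |B(M2)|.
|B(U(5,11))| = C(11,5) = 462.
|B(U(6,13))| = C(13,6) = 1716.
Total bases = 462 * 1716 = 792792.

792792


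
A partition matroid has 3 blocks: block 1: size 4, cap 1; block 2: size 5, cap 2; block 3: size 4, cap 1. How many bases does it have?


A basis picks exactly ci elements from block i.
Number of bases = product of C(|Si|, ci).
= C(4,1) * C(5,2) * C(4,1)
= 4 * 10 * 4
= 160.

160


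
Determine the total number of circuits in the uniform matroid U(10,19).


In U(10,19), circuits are the (11)-element subsets.
Any set of 11 elements is dependent, and removing any one element gives
an independent set of size 10, so it is a minimal dependent set.
Number of circuits = C(19,11) = 19! / (11! * 8!) = 75582.

75582


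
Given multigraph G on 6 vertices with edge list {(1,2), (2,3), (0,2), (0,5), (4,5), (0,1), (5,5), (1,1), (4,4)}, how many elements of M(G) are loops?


In a graphic matroid, a loop is a self-loop edge (u,u) with rank 0.
Examining all 9 edges for self-loops...
Self-loops found: (5,5), (1,1), (4,4)
Number of loops = 3.

3


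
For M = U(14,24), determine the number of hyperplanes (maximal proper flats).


Hyperplanes of U(14,24) are flats of rank 13.
In a uniform matroid, these are exactly the (13)-element subsets.
Count = (24 choose 13) = 2496144.

2496144


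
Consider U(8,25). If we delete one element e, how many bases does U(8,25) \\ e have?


Deleting e from U(8,25) gives U(8,24) since n > r.
Bases of U(8,24) = C(24,8) = 24! / (8! * 16!) = 735471.

735471


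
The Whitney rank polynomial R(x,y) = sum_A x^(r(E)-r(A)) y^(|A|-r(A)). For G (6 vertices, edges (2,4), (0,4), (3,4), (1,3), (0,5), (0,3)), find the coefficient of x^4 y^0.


R(x,y) = sum over A in 2^E of x^(r(E)-r(A)) * y^(|A|-r(A)).
G has 6 vertices, 6 edges. r(E) = 5.
Enumerate all 2^6 = 64 subsets.
Count subsets with r(E)-r(A)=4 and |A|-r(A)=0: 6.

6


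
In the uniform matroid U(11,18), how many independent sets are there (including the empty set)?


Independent sets of U(11,18) are all subsets of size <= 11.
Count = C(18,0) + C(18,1) + C(18,2) + C(18,3) + C(18,4) + C(18,5) + C(18,6) + C(18,7) + C(18,8) + C(18,9) + C(18,10) + C(18,11)
     = 1 + 18 + 153 + 816 + 3060 + 8568 + 18564 + 31824 + 43758 + 48620 + 43758 + 31824
     = 230964.

230964


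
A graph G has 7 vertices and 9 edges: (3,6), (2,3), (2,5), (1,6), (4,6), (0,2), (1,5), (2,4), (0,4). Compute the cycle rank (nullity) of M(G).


Cycle rank (nullity) = |E| - r(M) = |E| - (|V| - c).
|E| = 9, |V| = 7, c = 1.
Nullity = 9 - (7 - 1) = 9 - 6 = 3.

3


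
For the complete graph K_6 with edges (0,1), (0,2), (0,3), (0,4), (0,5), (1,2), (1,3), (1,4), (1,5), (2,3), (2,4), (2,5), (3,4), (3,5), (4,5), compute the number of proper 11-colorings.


P(K_6, k) = k(k-1)(k-2)...(k-5).
P(11) = (11) * (10) * (9) * (8) * (7) * (6) = 332640.

332640


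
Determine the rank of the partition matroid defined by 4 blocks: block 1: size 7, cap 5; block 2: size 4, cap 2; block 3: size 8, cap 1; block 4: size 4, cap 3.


Rank of a partition matroid = sum of min(|Si|, ci) for each block.
= min(7,5) + min(4,2) + min(8,1) + min(4,3)
= 5 + 2 + 1 + 3
= 11.

11


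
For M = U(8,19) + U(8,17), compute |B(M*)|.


(M1+M2)* = M1* + M2*.
M1* = U(11,19), bases: C(19,11) = 75582.
M2* = U(9,17), bases: C(17,9) = 24310.
|B(M*)| = 75582 * 24310 = 1837398420.

1837398420


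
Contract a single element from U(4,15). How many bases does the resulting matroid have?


Contracting e from U(4,15) gives U(3,14).
Bases of U(3,14) = C(14,3) = (14 * 13 * 12) / (1 * 2 * 3) = 364.

364


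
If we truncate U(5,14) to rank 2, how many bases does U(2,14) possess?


Truncating U(5,14) to rank 2 gives U(2,14).
Bases of U(2,14) are all 2-element subsets of 14 elements.
Number of bases = (14 choose 2) = 91.

91


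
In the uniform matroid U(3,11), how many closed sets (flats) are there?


Flats of U(3,11): every subset of size < 3 is a flat, plus E itself.
Count = (11 choose 0) + (11 choose 1) + (11 choose 2) + 1
     = 1 + 11 + 55 + 1
     = 68.

68


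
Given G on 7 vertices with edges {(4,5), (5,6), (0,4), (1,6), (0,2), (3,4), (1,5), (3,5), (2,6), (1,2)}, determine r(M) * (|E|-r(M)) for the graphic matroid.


r(M) = |V| - c = 7 - 1 = 6.
nullity = |E| - r(M) = 10 - 6 = 4.
Product = 6 * 4 = 24.

24


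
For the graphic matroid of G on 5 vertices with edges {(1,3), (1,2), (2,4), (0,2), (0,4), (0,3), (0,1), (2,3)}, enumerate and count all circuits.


A circuit in a graphic matroid = edge set of a simple cycle.
G has 5 vertices and 8 edges.
Enumerating all minimal edge subsets forming cycles...
Total circuits found: 12.

12


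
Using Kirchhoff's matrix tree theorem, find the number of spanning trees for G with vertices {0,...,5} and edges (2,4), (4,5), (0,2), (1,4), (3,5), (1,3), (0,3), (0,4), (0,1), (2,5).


By Kirchhoff's matrix tree theorem, the number of spanning trees equals
the determinant of any cofactor of the Laplacian matrix L.
G has 6 vertices and 10 edges.
Computing the (5 x 5) cofactor determinant gives 130.

130


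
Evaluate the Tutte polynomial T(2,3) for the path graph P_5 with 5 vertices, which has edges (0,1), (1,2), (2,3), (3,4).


A path on 5 vertices is a tree with 4 edges.
T(x,y) = x^(4) for any tree.
T(2,3) = 2^4 = 16.

16


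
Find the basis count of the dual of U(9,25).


The dual of U(r,n) is U(n-r, n) = U(16,25).
Bases of U(16,25) are all (16)-element subsets.
|B(M*)| = C(25,16) = 2042975.

2042975


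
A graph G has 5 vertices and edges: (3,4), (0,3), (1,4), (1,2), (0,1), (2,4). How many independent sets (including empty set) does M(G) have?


An independent set in a graphic matroid is an acyclic edge subset.
G has 5 vertices and 6 edges.
Enumerate all 2^6 = 64 subsets, checking for acyclicity.
Total independent sets = 52.

52


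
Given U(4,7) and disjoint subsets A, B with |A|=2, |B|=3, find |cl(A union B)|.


|A union B| = 2 + 3 = 5 (disjoint).
In U(4,7), cl(S) = S if |S| < 4, else cl(S) = E.
Since 5 >= 4, cl(A union B) = E.
|cl(A union B)| = 7.

7


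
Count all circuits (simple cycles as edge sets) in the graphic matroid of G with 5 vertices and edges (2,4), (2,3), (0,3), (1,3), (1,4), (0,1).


A circuit in a graphic matroid = edge set of a simple cycle.
G has 5 vertices and 6 edges.
Enumerating all minimal edge subsets forming cycles...
Total circuits found: 3.

3


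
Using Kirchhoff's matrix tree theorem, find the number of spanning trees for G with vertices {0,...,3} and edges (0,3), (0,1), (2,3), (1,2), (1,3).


By Kirchhoff's matrix tree theorem, the number of spanning trees equals
the determinant of any cofactor of the Laplacian matrix L.
G has 4 vertices and 5 edges.
Computing the (3 x 3) cofactor determinant gives 8.

8


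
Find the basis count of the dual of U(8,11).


The dual of U(r,n) is U(n-r, n) = U(3,11).
Bases of U(3,11) are all (3)-element subsets.
|B(M*)| = C(11,3) = (11 * 10 * 9) / (1 * 2 * 3) = 165.

165


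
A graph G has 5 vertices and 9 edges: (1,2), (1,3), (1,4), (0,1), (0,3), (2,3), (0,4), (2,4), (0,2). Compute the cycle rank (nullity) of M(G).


Cycle rank (nullity) = |E| - r(M) = |E| - (|V| - c).
|E| = 9, |V| = 5, c = 1.
Nullity = 9 - (5 - 1) = 9 - 4 = 5.

5


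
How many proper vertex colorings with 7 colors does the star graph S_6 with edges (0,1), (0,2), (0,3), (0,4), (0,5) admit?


P(tree, k) = k * (k-1)^(5) for any tree on 6 vertices.
P(7) = 7 * 6^5 = 7 * 7776 = 54432.

54432


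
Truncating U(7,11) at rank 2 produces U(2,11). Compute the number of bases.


Truncating U(7,11) to rank 2 gives U(2,11).
Bases of U(2,11) are all 2-element subsets of 11 elements.
Number of bases = (11 choose 2) = 55.

55


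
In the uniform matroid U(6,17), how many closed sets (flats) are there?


Flats of U(6,17): every subset of size < 6 is a flat, plus E itself.
Count = (17 choose 0) + (17 choose 1) + (17 choose 2) + (17 choose 3) + (17 choose 4) + (17 choose 5) + 1
     = 1 + 17 + 136 + 680 + 2380 + 6188 + 1
     = 9403.

9403


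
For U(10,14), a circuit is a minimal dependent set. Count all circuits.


In U(10,14), circuits are the (11)-element subsets.
Any set of 11 elements is dependent, and removing any one element gives
an independent set of size 10, so it is a minimal dependent set.
Number of circuits = C(14,11) = 14! / (11! * 3!) = 364.

364


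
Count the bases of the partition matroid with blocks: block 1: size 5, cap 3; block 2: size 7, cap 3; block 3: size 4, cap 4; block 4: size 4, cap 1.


A basis picks exactly ci elements from block i.
Number of bases = product of C(|Si|, ci).
= C(5,3) * C(7,3) * C(4,4) * C(4,1)
= 10 * 35 * 1 * 4
= 1400.

1400


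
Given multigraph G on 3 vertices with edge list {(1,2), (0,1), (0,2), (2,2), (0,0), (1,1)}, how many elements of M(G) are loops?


In a graphic matroid, a loop is a self-loop edge (u,u) with rank 0.
Examining all 6 edges for self-loops...
Self-loops found: (2,2), (0,0), (1,1)
Number of loops = 3.

3


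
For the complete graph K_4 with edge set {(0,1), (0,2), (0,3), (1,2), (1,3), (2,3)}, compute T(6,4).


T(K_4; x,y) = x^3 + 3x^2 + 4xy + 2x + y^3 + 3y^2 + 2y.
Substituting x=6, y=4:
= 216 + 108 + 96 + 12 + 64 + 48 + 8
= 552.

552


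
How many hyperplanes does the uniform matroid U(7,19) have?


Hyperplanes of U(7,19) are flats of rank 6.
In a uniform matroid, these are exactly the (6)-element subsets.
Count = C(19,6) = 19! / (6! * 13!) = 27132.

27132


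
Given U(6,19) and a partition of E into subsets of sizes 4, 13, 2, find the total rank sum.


r(Ai) = min(|Ai|, 6) for each part.
Sum = min(4,6) + min(13,6) + min(2,6)
    = 4 + 6 + 2
    = 12.

12


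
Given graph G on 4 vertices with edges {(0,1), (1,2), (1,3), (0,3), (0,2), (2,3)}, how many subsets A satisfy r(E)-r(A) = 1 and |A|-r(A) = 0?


R(x,y) = sum over A in 2^E of x^(r(E)-r(A)) * y^(|A|-r(A)).
G has 4 vertices, 6 edges. r(E) = 3.
Enumerate all 2^6 = 64 subsets.
Count subsets with r(E)-r(A)=1 and |A|-r(A)=0: 15.

15


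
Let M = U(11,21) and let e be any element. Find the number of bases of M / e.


Contracting e from U(11,21) gives U(10,20).
Bases of U(10,20) = (20 choose 10) = 184756.

184756


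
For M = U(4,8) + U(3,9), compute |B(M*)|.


(M1+M2)* = M1* + M2*.
M1* = U(4,8), bases: C(8,4) = 70.
M2* = U(6,9), bases: C(9,6) = 84.
|B(M*)| = 70 * 84 = 5880.

5880


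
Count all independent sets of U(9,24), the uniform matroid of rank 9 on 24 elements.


Independent sets of U(9,24) are all subsets of size <= 9.
Count = (24 choose 0) + (24 choose 1) + (24 choose 2) + (24 choose 3) + (24 choose 4) + (24 choose 5) + (24 choose 6) + (24 choose 7) + (24 choose 8) + (24 choose 9)
     = 1 + 24 + 276 + 2024 + 10626 + 42504 + 134596 + 346104 + 735471 + 1307504
     = 2579130.

2579130


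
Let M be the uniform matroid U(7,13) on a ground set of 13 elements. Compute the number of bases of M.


Bases of U(7,13) are all 7-element subsets of the 13-element ground set.
Number of bases = C(13,7).
(13 choose 7) = 1716.

1716


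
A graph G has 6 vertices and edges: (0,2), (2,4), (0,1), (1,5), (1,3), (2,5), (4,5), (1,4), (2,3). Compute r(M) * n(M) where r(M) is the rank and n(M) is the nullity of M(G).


r(M) = |V| - c = 6 - 1 = 5.
nullity = |E| - r(M) = 9 - 5 = 4.
Product = 5 * 4 = 20.

20


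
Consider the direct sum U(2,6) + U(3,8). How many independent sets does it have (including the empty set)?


For a direct sum, |I(M1+M2)| = |I(M1)| * |I(M2)|.
|I(U(2,6))| = sum C(6,k) for k=0..2 = 22.
|I(U(3,8))| = sum C(8,k) for k=0..3 = 93.
Total = 22 * 93 = 2046.

2046


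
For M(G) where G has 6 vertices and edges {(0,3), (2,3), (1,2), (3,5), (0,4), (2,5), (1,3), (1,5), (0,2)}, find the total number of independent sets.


An independent set in a graphic matroid is an acyclic edge subset.
G has 6 vertices and 9 edges.
Enumerate all 2^9 = 512 subsets, checking for acyclicity.
Total independent sets = 256.

256


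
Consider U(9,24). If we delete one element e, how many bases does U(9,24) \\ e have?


Deleting e from U(9,24) gives U(9,23) since n > r.
Bases of U(9,23) = C(23,9) = 23! / (9! * 14!) = 817190.

817190


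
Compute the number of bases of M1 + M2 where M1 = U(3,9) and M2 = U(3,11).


Bases of a direct sum M1 + M2: |B| = |B(M1)| * |B(M2)|.
|B(U(3,9))| = C(9,3) = 84.
|B(U(3,11))| = C(11,3) = 165.
Total bases = 84 * 165 = 13860.

13860


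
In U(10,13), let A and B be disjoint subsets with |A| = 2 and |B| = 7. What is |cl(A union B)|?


|A union B| = 2 + 7 = 9 (disjoint).
In U(10,13), cl(S) = S if |S| < 10, else cl(S) = E.
Since 9 < 10, cl(A union B) = A union B.
|cl(A union B)| = 9.

9


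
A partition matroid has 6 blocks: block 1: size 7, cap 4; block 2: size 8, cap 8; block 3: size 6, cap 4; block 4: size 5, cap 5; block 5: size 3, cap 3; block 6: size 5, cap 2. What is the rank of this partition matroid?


Rank of a partition matroid = sum of min(|Si|, ci) for each block.
= min(7,4) + min(8,8) + min(6,4) + min(5,5) + min(3,3) + min(5,2)
= 4 + 8 + 4 + 5 + 3 + 2
= 26.

26


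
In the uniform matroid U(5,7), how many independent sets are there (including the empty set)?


Independent sets of U(5,7) are all subsets of size <= 5.
Count = (7 choose 0) + (7 choose 1) + (7 choose 2) + (7 choose 3) + (7 choose 4) + (7 choose 5)
     = 1 + 7 + 21 + 35 + 35 + 21
     = 120.

120


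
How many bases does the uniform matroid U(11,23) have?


Bases of U(11,23) are all 11-element subsets of the 23-element ground set.
Number of bases = C(23,11).
(23 choose 11) = 1352078.

1352078


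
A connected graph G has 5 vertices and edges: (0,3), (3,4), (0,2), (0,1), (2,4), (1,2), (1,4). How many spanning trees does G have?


By Kirchhoff's matrix tree theorem, the number of spanning trees equals
the determinant of any cofactor of the Laplacian matrix L.
G has 5 vertices and 7 edges.
Computing the (4 x 4) cofactor determinant gives 24.

24


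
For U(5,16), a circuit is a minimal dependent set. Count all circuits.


In U(5,16), circuits are the (6)-element subsets.
Any set of 6 elements is dependent, and removing any one element gives
an independent set of size 5, so it is a minimal dependent set.
Number of circuits = C(16,6) = 8008.

8008


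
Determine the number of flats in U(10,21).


Flats of U(10,21): every subset of size < 10 is a flat, plus E itself.
Count = (21 choose 0) + (21 choose 1) + (21 choose 2) + (21 choose 3) + (21 choose 4) + (21 choose 5) + (21 choose 6) + (21 choose 7) + (21 choose 8) + (21 choose 9) + 1
     = 1 + 21 + 210 + 1330 + 5985 + 20349 + 54264 + 116280 + 203490 + 293930 + 1
     = 695861.

695861


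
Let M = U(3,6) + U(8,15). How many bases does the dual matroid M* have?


(M1+M2)* = M1* + M2*.
M1* = U(3,6), bases: C(6,3) = 20.
M2* = U(7,15), bases: C(15,7) = 6435.
|B(M*)| = 20 * 6435 = 128700.

128700


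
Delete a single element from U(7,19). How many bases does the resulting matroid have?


Deleting e from U(7,19) gives U(7,18) since n > r.
Bases of U(7,18) = C(18,7) = 31824.

31824


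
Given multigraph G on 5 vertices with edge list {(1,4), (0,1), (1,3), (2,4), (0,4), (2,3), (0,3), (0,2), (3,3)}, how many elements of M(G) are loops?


In a graphic matroid, a loop is a self-loop edge (u,u) with rank 0.
Examining all 9 edges for self-loops...
Self-loops found: (3,3)
Number of loops = 1.

1


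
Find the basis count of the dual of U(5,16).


The dual of U(r,n) is U(n-r, n) = U(11,16).
Bases of U(11,16) are all (11)-element subsets.
|B(M*)| = C(16,11) = 16! / (11! * 5!) = 4368.

4368


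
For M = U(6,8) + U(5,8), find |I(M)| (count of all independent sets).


For a direct sum, |I(M1+M2)| = |I(M1)| * |I(M2)|.
|I(U(6,8))| = sum C(8,k) for k=0..6 = 247.
|I(U(5,8))| = sum C(8,k) for k=0..5 = 219.
Total = 247 * 219 = 54093.

54093


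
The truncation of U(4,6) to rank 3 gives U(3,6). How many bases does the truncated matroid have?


Truncating U(4,6) to rank 3 gives U(3,6).
Bases of U(3,6) are all 3-element subsets of 6 elements.
Number of bases = (6 choose 3) = 20.

20


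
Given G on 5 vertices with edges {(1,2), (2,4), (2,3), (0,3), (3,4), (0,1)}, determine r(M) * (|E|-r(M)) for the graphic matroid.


r(M) = |V| - c = 5 - 1 = 4.
nullity = |E| - r(M) = 6 - 4 = 2.
Product = 4 * 2 = 8.

8


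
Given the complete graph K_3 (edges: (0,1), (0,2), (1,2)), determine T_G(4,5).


T(K_3; x,y) = x^2 + x + y.
T(4,5) = 16 + 4 + 5 = 25.

25


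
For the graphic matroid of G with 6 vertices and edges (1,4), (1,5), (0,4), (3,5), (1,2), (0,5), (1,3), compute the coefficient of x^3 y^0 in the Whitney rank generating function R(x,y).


R(x,y) = sum over A in 2^E of x^(r(E)-r(A)) * y^(|A|-r(A)).
G has 6 vertices, 7 edges. r(E) = 5.
Enumerate all 2^7 = 128 subsets.
Count subsets with r(E)-r(A)=3 and |A|-r(A)=0: 21.

21


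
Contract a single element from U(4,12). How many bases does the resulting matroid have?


Contracting e from U(4,12) gives U(3,11).
Bases of U(3,11) = C(11,3) = 11! / (3! * 8!) = 165.

165


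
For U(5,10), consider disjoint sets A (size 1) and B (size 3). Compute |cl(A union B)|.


|A union B| = 1 + 3 = 4 (disjoint).
In U(5,10), cl(S) = S if |S| < 5, else cl(S) = E.
Since 4 < 5, cl(A union B) = A union B.
|cl(A union B)| = 4.

4


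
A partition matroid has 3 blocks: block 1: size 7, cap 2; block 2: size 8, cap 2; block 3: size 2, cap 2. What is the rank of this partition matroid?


Rank of a partition matroid = sum of min(|Si|, ci) for each block.
= min(7,2) + min(8,2) + min(2,2)
= 2 + 2 + 2
= 6.

6


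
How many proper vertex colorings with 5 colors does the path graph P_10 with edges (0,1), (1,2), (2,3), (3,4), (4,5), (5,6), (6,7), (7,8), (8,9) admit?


P(P_10, k) = k * (k-1)^(9).
P(5) = 5 * 4^9 = 5 * 262144 = 1310720.

1310720


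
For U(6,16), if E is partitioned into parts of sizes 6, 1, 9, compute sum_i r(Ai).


r(Ai) = min(|Ai|, 6) for each part.
Sum = min(6,6) + min(1,6) + min(9,6)
    = 6 + 1 + 6
    = 13.

13


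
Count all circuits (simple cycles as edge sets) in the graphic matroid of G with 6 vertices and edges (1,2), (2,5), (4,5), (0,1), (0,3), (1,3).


A circuit in a graphic matroid = edge set of a simple cycle.
G has 6 vertices and 6 edges.
Enumerating all minimal edge subsets forming cycles...
Total circuits found: 1.

1
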